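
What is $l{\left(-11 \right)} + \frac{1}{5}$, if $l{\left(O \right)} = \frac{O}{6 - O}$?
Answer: $- \frac{38}{85} \approx -0.44706$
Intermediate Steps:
$l{\left(-11 \right)} + \frac{1}{5} = \left(-1\right) \left(-11\right) \frac{1}{-6 - 11} + \frac{1}{5} = \left(-1\right) \left(-11\right) \frac{1}{-17} + \frac{1}{5} = \left(-1\right) \left(-11\right) \left(- \frac{1}{17}\right) + \frac{1}{5} = - \frac{11}{17} + \frac{1}{5} = - \frac{38}{85}$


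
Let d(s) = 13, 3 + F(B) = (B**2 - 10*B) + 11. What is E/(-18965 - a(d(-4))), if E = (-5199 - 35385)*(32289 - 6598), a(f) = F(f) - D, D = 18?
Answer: 521321772/9497 ≈ 54893.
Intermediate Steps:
F(B) = 8 + B**2 - 10*B (F(B) = -3 + ((B**2 - 10*B) + 11) = -3 + (11 + B**2 - 10*B) = 8 + B**2 - 10*B)
a(f) = -10 + f**2 - 10*f (a(f) = (8 + f**2 - 10*f) - 1*18 = (8 + f**2 - 10*f) - 18 = -10 + f**2 - 10*f)
E = -1042643544 (E = -40584*25691 = -1042643544)
E/(-18965 - a(d(-4))) = -1042643544/(-18965 - (-10 + 13**2 - 10*13)) = -1042643544/(-18965 - (-10 + 169 - 130)) = -1042643544/(-18965 - 1*29) = -1042643544/(-18965 - 29) = -1042643544/(-18994) = -1042643544*(-1/18994) = 521321772/9497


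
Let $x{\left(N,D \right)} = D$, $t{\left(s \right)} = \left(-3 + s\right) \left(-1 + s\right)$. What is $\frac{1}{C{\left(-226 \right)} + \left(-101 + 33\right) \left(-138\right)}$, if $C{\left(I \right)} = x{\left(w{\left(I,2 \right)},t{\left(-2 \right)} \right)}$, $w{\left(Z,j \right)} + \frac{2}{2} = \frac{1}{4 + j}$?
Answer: $\frac{1}{9399} \approx 0.00010639$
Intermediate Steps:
$t{\left(s \right)} = \left(-1 + s\right) \left(-3 + s\right)$
$w{\left(Z,j \right)} = -1 + \frac{1}{4 + j}$
$C{\left(I \right)} = 15$ ($C{\left(I \right)} = 3 + \left(-2\right)^{2} - -8 = 3 + 4 + 8 = 15$)
$\frac{1}{C{\left(-226 \right)} + \left(-101 + 33\right) \left(-138\right)} = \frac{1}{15 + \left(-101 + 33\right) \left(-138\right)} = \frac{1}{15 - -9384} = \frac{1}{15 + 9384} = \frac{1}{9399}$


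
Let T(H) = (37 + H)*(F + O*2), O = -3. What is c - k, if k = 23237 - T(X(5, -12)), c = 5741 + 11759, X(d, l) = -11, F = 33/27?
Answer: -52751/9 ≈ -5861.2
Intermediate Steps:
F = 11/9 (F = 33*(1/27) = 11/9 ≈ 1.2222)
c = 17500
T(H) = -1591/9 - 43*H/9 (T(H) = (37 + H)*(11/9 - 3*2) = (37 + H)*(11/9 - 6) = (37 + H)*(-43/9) = -1591/9 - 43*H/9)
k = 210251/9 (k = 23237 - (-1591/9 - 43/9*(-11)) = 23237 - (-1591/9 + 473/9) = 23237 - 1*(-1118/9) = 23237 + 1118/9 = 210251/9 ≈ 23361.)
c - k = 17500 - 1*210251/9 = 17500 - 210251/9 = -52751/9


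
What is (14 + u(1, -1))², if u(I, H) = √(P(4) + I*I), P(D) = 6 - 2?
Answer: (14 + √5)² ≈ 263.61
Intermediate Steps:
P(D) = 4
u(I, H) = √(4 + I²) (u(I, H) = √(4 + I*I) = √(4 + I²))
(14 + u(1, -1))² = (14 + √(4 + 1²))² = (14 + √(4 + 1))² = (14 + √5)²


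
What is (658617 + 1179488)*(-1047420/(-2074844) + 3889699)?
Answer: 3708615643814855620/518711 ≈ 7.1497e+12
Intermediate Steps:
(658617 + 1179488)*(-1047420/(-2074844) + 3889699) = 1838105*(-1047420*(-1/2074844) + 3889699) = 1838105*(261855/518711 + 3889699) = 1838105*(2017629919844/518711) = 3708615643814855620/518711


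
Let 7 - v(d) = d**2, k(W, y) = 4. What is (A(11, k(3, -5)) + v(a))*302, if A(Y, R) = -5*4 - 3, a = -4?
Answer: -9664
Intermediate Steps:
A(Y, R) = -23 (A(Y, R) = -20 - 3 = -23)
v(d) = 7 - d**2
(A(11, k(3, -5)) + v(a))*302 = (-23 + (7 - 1*(-4)**2))*302 = (-23 + (7 - 1*16))*302 = (-23 + (7 - 16))*302 = (-23 - 9)*302 = -32*302 = -9664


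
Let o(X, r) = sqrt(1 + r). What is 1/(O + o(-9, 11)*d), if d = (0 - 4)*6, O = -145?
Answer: -145/14113 + 48*sqrt(3)/14113 ≈ -0.0043833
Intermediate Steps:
d = -24 (d = -4*6 = -24)
1/(O + o(-9, 11)*d) = 1/(-145 + sqrt(1 + 11)*(-24)) = 1/(-145 + sqrt(12)*(-24)) = 1/(-145 + (2*sqrt(3))*(-24)) = 1/(-145 - 48*sqrt(3))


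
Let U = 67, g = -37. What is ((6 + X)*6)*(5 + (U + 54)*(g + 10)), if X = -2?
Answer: -78288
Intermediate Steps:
((6 + X)*6)*(5 + (U + 54)*(g + 10)) = ((6 - 2)*6)*(5 + (67 + 54)*(-37 + 10)) = (4*6)*(5 + 121*(-27)) = 24*(5 - 3267) = 24*(-3262) = -78288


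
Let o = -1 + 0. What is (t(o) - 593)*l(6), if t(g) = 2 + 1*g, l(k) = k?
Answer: -3552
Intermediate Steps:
o = -1
t(g) = 2 + g
(t(o) - 593)*l(6) = ((2 - 1) - 593)*6 = (1 - 593)*6 = -592*6 = -3552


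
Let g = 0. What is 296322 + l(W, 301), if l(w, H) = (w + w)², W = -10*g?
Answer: 296322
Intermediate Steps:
W = 0 (W = -10*0 = 0)
l(w, H) = 4*w² (l(w, H) = (2*w)² = 4*w²)
296322 + l(W, 301) = 296322 + 4*0² = 296322 + 4*0 = 296322 + 0 = 296322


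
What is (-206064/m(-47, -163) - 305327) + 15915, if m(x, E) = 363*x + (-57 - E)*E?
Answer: -9937912604/34339 ≈ -2.8941e+5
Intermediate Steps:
m(x, E) = 363*x + E*(-57 - E)
(-206064/m(-47, -163) - 305327) + 15915 = (-206064/(-1*(-163)**2 - 57*(-163) + 363*(-47)) - 305327) + 15915 = (-206064/(-1*26569 + 9291 - 17061) - 305327) + 15915 = (-206064/(-26569 + 9291 - 17061) - 305327) + 15915 = (-206064/(-34339) - 305327) + 15915 = (-206064*(-1/34339) - 305327) + 15915 = (206064/34339 - 305327) + 15915 = -10484417789/34339 + 15915 = -9937912604/34339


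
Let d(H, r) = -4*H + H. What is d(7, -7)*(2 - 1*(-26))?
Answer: -588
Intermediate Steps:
d(H, r) = -3*H
d(7, -7)*(2 - 1*(-26)) = (-3*7)*(2 - 1*(-26)) = -21*(2 + 26) = -21*28 = -588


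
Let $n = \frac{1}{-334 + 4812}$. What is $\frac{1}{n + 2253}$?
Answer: $\frac{4478}{10088935} \approx 0.00044385$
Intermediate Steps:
$n = \frac{1}{4478} \approx 0.00022331$
$\frac{1}{n + 2253} = \frac{1}{\frac{1}{4478} + 2253} = \frac{1}{\frac{10088935}{4478}} = \frac{4478}{10088935}$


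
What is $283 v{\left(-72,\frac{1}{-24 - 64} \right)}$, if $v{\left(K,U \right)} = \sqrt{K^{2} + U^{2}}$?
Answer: $\frac{283 \sqrt{40144897}}{88} \approx 20376.0$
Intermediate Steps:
$283 v{\left(-72,\frac{1}{-24 - 64} \right)} = 283 \sqrt{\left(-72\right)^{2} + \left(\frac{1}{-24 - 64}\right)^{2}} = 283 \sqrt{5184 + \left(\frac{1}{-88}\right)^{2}} = 283 \sqrt{5184 + \left(- \frac{1}{88}\right)^{2}} = 283 \sqrt{5184 + \frac{1}{7744}} = 283 \sqrt{\frac{40144897}{7744}} = 283 \frac{\sqrt{40144897}}{88} = \frac{283 \sqrt{40144897}}{88}$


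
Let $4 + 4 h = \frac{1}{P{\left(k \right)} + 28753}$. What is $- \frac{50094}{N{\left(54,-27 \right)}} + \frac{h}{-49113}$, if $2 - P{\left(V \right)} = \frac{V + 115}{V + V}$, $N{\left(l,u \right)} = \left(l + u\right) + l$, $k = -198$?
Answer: $- \frac{345861749320016}{559244672361} \approx -618.44$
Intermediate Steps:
$N{\left(l,u \right)} = u + 2 l$
$P{\left(V \right)} = 2 - \frac{115 + V}{2 V}$ ($P{\left(V \right)} = 2 - \frac{V + 115}{V + V} = 2 - \frac{115 + V}{2 V}$)
$h = - \frac{11386798}{11386897}$ ($h = -1 + \frac{1}{4 \left(\frac{-115 + 3 \left(-198\right)}{2 \left(-198\right)} + 28753\right)} = -1 + \frac{1}{4 \left(\frac{1}{2} \left(- \frac{1}{198}\right) \left(-115 - 594\right) + 28753\right)} = -1 + \frac{1}{4 \left(\frac{1}{2} \left(- \frac{1}{198}\right) \left(-709\right) + 28753\right)} = -1 + \frac{1}{4 \left(\frac{709}{396} + 28753\right)} = -1 + \frac{1}{4 \cdot \frac{11386897}{396}} = -1 + \frac{1}{4} \cdot \frac{396}{11386897} = -1 + \frac{99}{11386897} = - \frac{11386798}{11386897} \approx -0.99999$)
$- \frac{50094}{N{\left(54,-27 \right)}} + \frac{h}{-49113} = - \frac{50094}{-27 + 2 \cdot 54} - \frac{11386798}{11386897 \left(-49113\right)} = - \frac{50094}{-27 + 108} - - \frac{11386798}{559244672361} = - \frac{50094}{81} + \frac{11386798}{559244672361} = \left(-50094\right) \frac{1}{81} + \frac{11386798}{559244672361} = - \frac{5566}{9} + \frac{11386798}{559244672361} = - \frac{345861749320016}{559244672361}$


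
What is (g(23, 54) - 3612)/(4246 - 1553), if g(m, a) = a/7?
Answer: -25230/18851 ≈ -1.3384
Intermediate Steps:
g(m, a) = a/7 (g(m, a) = a*(⅐) = a/7)
(g(23, 54) - 3612)/(4246 - 1553) = ((⅐)*54 - 3612)/(4246 - 1553) = (54/7 - 3612)/2693 = -25230/7*1/2693 = -25230/18851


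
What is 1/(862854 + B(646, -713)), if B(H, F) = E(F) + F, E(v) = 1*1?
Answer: 1/862142 ≈ 1.1599e-6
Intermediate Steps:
E(v) = 1
B(H, F) = 1 + F
1/(862854 + B(646, -713)) = 1/(862854 + (1 - 713)) = 1/(862854 - 712) = 1/862142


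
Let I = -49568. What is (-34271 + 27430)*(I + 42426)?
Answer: 48858422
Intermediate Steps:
(-34271 + 27430)*(I + 42426) = (-34271 + 27430)*(-49568 + 42426) = -6841*(-7142) = 48858422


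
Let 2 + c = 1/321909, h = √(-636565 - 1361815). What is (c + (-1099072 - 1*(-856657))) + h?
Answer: -78036214052/321909 + 2*I*√499595 ≈ -2.4242e+5 + 1413.6*I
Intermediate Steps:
h = 2*I*√499595 (h = √(-1998380) = 2*I*√499595 ≈ 1413.6*I)
c = -643817/321909 (c = -2 + 1/321909 = -643817/321909 ≈ -2.0000)
(c + (-1099072 - 1*(-856657))) + h = (-643817/321909 + (-1099072 - 1*(-856657))) + 2*I*√499595 = (-643817/321909 + (-1099072 + 856657)) + 2*I*√499595 = (-643817/321909 - 242415) + 2*I*√499595 = -78036214052/321909 + 2*I*√499595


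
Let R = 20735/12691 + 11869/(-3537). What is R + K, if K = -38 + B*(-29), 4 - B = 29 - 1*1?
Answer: 29459058302/44888067 ≈ 656.28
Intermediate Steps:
B = -24 (B = 4 - (29 - 1*1) = 4 - (29 - 1) = 4 - 1*28 = 4 - 28 = -24)
K = 658 (K = -38 - 24*(-29) = -38 + 696 = 658)
R = -77289784/44888067 (R = 20735*(1/12691) + 11869*(-1/3537) = 20735/12691 - 11869/3537 = -77289784/44888067 ≈ -1.7218)
R + K = -77289784/44888067 + 658 = 29459058302/44888067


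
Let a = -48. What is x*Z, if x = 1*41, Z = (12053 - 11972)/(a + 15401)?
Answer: 3321/15353 ≈ 0.21631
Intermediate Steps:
Z = 81/15353 (Z = (12053 - 11972)/(-48 + 15401) = 81/15353 ≈ 0.0052758)
x = 41
x*Z = 41*(81/15353) = 3321/15353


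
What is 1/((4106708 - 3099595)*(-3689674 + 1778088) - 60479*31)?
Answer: -1/1925184986067 ≈ -5.1943e-13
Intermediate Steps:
1/((4106708 - 3099595)*(-3689674 + 1778088) - 60479*31) = 1/(1007113*(-1911586) - 1874849) = 1/(-1925183111218 - 1874849) = 1/(-1925184986067) = -1/1925184986067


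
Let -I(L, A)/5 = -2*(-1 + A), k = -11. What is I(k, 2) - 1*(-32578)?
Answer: 32588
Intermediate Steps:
I(L, A) = -10 + 10*A (I(L, A) = -(-10)*(-1 + A) = -5*(2 - 2*A) = -10 + 10*A)
I(k, 2) - 1*(-32578) = (-10 + 10*2) - 1*(-32578) = (-10 + 20) + 32578 = 10 + 32578 = 32588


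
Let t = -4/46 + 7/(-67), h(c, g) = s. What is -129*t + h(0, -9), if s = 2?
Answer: 41137/1541 ≈ 26.695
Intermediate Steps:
h(c, g) = 2
t = -295/1541 (t = -4*1/46 + 7*(-1/67) = -2/23 - 7/67 = -295/1541 ≈ -0.19143)
-129*t + h(0, -9) = -129*(-295/1541) + 2 = 38055/1541 + 2 = 41137/1541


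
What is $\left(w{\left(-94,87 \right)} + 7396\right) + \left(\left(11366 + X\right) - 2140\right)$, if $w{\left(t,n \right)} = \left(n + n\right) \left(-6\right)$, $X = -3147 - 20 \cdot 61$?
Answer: $11211$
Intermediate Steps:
$X = -4367$ ($X = -3147 - 1220 = -4367$)
$w{\left(t,n \right)} = - 12 n$ ($w{\left(t,n \right)} = 2 n \left(-6\right) = - 12 n$)
$\left(w{\left(-94,87 \right)} + 7396\right) + \left(\left(11366 + X\right) - 2140\right) = \left(\left(-12\right) 87 + 7396\right) + \left(\left(11366 - 4367\right) - 2140\right) = \left(-1044 + 7396\right) + \left(6999 - 2140\right) = 6352 + 4859 = 11211$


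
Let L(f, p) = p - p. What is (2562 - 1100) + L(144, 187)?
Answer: 1462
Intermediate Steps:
L(f, p) = 0
(2562 - 1100) + L(144, 187) = (2562 - 1100) + 0 = 1462 + 0 = 1462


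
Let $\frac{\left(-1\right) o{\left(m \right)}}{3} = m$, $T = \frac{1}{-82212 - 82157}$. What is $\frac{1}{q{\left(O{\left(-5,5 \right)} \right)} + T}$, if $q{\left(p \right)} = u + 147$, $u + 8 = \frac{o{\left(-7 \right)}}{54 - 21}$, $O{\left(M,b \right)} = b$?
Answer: $\frac{1808059}{252470773} \approx 0.0071615$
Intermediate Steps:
$T = - \frac{1}{164369}$ ($T = \frac{1}{-164369} = - \frac{1}{164369} \approx -6.0839 \cdot 10^{-6}$)
$o{\left(m \right)} = - 3 m$
$u = - \frac{81}{11}$ ($u = -8 + \frac{\left(-3\right) \left(-7\right)}{54 - 21} = -8 + \frac{21}{33} = -8 + 21 \cdot \frac{1}{33} = -8 + \frac{7}{11} = - \frac{81}{11} \approx -7.3636$)
$q{\left(p \right)} = \frac{1536}{11}$ ($q{\left(p \right)} = - \frac{81}{11} + 147 = \frac{1536}{11}$)
$\frac{1}{q{\left(O{\left(-5,5 \right)} \right)} + T} = \frac{1}{\frac{1536}{11} - \frac{1}{164369}} = \frac{1}{\frac{252470773}{1808059}} = \frac{1808059}{252470773}$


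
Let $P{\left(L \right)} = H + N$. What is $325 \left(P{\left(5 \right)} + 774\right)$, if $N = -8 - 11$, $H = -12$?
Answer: $241475$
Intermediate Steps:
$N = -19$ ($N = -8 - 11 = -19$)
$P{\left(L \right)} = -31$ ($P{\left(L \right)} = -12 - 19 = -31$)
$325 \left(P{\left(5 \right)} + 774\right) = 325 \left(-31 + 774\right) = 325 \cdot 743 = 241475$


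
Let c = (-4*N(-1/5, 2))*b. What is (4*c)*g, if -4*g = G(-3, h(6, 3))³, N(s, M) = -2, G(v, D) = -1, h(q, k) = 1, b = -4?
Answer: -32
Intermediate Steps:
g = ¼ (g = -¼*(-1)³ = -¼*(-1) = ¼ ≈ 0.25000)
c = -32 (c = -4*(-2)*(-4) = 8*(-4) = -32)
(4*c)*g = (4*(-32))*(¼) = -128*¼ = -32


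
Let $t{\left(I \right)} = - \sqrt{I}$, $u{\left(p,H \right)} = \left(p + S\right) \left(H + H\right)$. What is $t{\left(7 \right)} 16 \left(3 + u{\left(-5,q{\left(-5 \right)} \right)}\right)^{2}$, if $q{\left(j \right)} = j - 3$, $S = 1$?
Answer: $- 71824 \sqrt{7} \approx -1.9003 \cdot 10^{5}$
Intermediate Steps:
$q{\left(j \right)} = -3 + j$ ($q{\left(j \right)} = j - 3 = -3 + j$)
$u{\left(p,H \right)} = 2 H \left(1 + p\right)$ ($u{\left(p,H \right)} = \left(p + 1\right) \left(H + H\right) = \left(1 + p\right) 2 H = 2 H \left(1 + p\right)$)
$t{\left(7 \right)} 16 \left(3 + u{\left(-5,q{\left(-5 \right)} \right)}\right)^{2} = - \sqrt{7} \cdot 16 \left(3 + 2 \left(-3 - 5\right) \left(1 - 5\right)\right)^{2} = - 16 \sqrt{7} \left(3 + 2 \left(-8\right) \left(-4\right)\right)^{2} = - 16 \sqrt{7} \left(3 + 64\right)^{2} = - 16 \sqrt{7} \cdot 67^{2} = - 16 \sqrt{7} \cdot 4489 = - 71824 \sqrt{7}$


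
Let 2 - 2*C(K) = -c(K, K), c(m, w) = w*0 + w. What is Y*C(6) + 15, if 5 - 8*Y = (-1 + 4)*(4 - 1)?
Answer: 13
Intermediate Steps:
c(m, w) = w (c(m, w) = 0 + w = w)
Y = -1/2 (Y = 5/8 - (-1 + 4)*(4 - 1)/8 = 5/8 - 3*3/8 = 5/8 - 1/8*9 = 5/8 - 9/8 = -1/2 ≈ -0.50000)
C(K) = 1 + K/2 (C(K) = 1 - (-1)*K/2 = 1 + K/2)
Y*C(6) + 15 = -(1 + (1/2)*6)/2 + 15 = -(1 + 3)/2 + 15 = -1/2*4 + 15 = -2 + 15 = 13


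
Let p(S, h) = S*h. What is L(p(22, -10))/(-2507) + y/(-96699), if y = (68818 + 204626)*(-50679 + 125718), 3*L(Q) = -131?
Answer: -51441039317689/242424393 ≈ -2.1219e+5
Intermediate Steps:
L(Q) = -131/3 (L(Q) = (⅓)*(-131) = -131/3)
y = 20518964316 (y = 273444*75039 = 20518964316)
L(p(22, -10))/(-2507) + y/(-96699) = -131/3/(-2507) + 20518964316/(-96699) = -131/3*(-1/2507) + 20518964316*(-1/96699) = 131/7521 - 6839654772/32233 = -51441039317689/242424393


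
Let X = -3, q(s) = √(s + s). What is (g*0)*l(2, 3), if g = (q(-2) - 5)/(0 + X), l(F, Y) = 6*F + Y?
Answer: 0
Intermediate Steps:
l(F, Y) = Y + 6*F
q(s) = √2*√s (q(s) = √(2*s) = √2*√s)
g = 5/3 - 2*I/3 (g = (√2*√(-2) - 5)/(0 - 3) = (√2*(I*√2) - 5)/(-3) = (2*I - 5)*(-⅓) = (-5 + 2*I)*(-⅓) = 5/3 - 2*I/3 ≈ 1.6667 - 0.66667*I)
(g*0)*l(2, 3) = ((5/3 - 2*I/3)*0)*(3 + 6*2) = 0*(3 + 12) = 0*15 = 0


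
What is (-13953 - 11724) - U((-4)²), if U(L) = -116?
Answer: -25561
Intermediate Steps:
(-13953 - 11724) - U((-4)²) = (-13953 - 11724) - 1*(-116) = -25677 + 116 = -25561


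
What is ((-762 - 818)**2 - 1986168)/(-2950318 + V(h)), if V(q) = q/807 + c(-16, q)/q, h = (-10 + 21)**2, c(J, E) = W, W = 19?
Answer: -12455656026/72022417943 ≈ -0.17294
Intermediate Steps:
c(J, E) = 19
h = 121 (h = 11**2 = 121)
V(q) = 19/q + q/807 (V(q) = q/807 + 19/q = 19/q + q/807)
((-762 - 818)**2 - 1986168)/(-2950318 + V(h)) = ((-762 - 818)**2 - 1986168)/(-2950318 + (19/121 + (1/807)*121)) = ((-1580)**2 - 1986168)/(-2950318 + (19*(1/121) + 121/807)) = (2496400 - 1986168)/(-2950318 + (19/121 + 121/807)) = 510232/(-2950318 + 29974/97647) = 510232/(-288089671772/97647) = 510232*(-97647/288089671772) = -12455656026/72022417943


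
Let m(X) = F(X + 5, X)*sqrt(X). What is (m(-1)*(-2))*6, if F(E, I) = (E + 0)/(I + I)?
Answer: 24*I ≈ 24.0*I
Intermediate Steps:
F(E, I) = E/(2*I) (F(E, I) = E/((2*I)) = E*(1/(2*I)) = E/(2*I))
m(X) = (5 + X)/(2*sqrt(X)) (m(X) = ((X + 5)/(2*X))*sqrt(X) = ((5 + X)/(2*X))*sqrt(X) = (5 + X)/(2*sqrt(X)))
(m(-1)*(-2))*6 = (((5 - 1)/(2*sqrt(-1)))*(-2))*6 = (((1/2)*(-I)*4)*(-2))*6 = (-2*I*(-2))*6 = (4*I)*6 = 24*I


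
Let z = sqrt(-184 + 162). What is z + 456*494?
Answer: 225264 + I*sqrt(22) ≈ 2.2526e+5 + 4.6904*I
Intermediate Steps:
z = I*sqrt(22) (z = sqrt(-22) = I*sqrt(22) ≈ 4.6904*I)
z + 456*494 = I*sqrt(22) + 456*494 = I*sqrt(22) + 225264 = 225264 + I*sqrt(22)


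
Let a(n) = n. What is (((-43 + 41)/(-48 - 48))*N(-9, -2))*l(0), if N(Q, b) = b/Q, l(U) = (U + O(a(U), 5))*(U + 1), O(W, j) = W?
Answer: 0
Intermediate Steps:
l(U) = 2*U*(1 + U) (l(U) = (U + U)*(U + 1) = (2*U)*(1 + U) = 2*U*(1 + U))
(((-43 + 41)/(-48 - 48))*N(-9, -2))*l(0) = (((-43 + 41)/(-48 - 48))*(-2/(-9)))*(2*0*(1 + 0)) = ((-2/(-96))*(-2*(-⅑)))*(2*0*1) = (-2*(-1/96)*(2/9))*0 = ((1/48)*(2/9))*0 = (1/216)*0 = 0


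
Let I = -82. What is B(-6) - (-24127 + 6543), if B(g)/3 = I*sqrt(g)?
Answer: 17584 - 246*I*sqrt(6) ≈ 17584.0 - 602.57*I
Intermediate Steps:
B(g) = -246*sqrt(g) (B(g) = 3*(-82*sqrt(g)) = -246*sqrt(g))
B(-6) - (-24127 + 6543) = -246*I*sqrt(6) - (-24127 + 6543) = -246*I*sqrt(6) - 1*(-17584) = -246*I*sqrt(6) + 17584 = 17584 - 246*I*sqrt(6)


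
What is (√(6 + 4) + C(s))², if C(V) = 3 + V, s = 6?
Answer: (9 + √10)² ≈ 147.92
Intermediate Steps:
(√(6 + 4) + C(s))² = (√(6 + 4) + (3 + 6))² = (√10 + 9)² = (9 + √10)²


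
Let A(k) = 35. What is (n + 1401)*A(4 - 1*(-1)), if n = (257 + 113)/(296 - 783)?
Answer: 23867095/487 ≈ 49008.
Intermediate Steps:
n = -370/487 (n = 370/(-487) = 370*(-1/487) = -370/487 ≈ -0.75975)
(n + 1401)*A(4 - 1*(-1)) = (-370/487 + 1401)*35 = (681917/487)*35 = 23867095/487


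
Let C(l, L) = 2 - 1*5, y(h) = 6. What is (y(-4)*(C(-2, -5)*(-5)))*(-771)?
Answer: -69390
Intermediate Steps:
C(l, L) = -3 (C(l, L) = 2 - 5 = -3)
(y(-4)*(C(-2, -5)*(-5)))*(-771) = (6*(-3*(-5)))*(-771) = (6*15)*(-771) = 90*(-771) = -69390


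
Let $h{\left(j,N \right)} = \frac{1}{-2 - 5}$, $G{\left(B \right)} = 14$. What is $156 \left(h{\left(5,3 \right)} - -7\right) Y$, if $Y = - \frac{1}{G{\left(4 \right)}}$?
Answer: $- \frac{3744}{49} \approx -76.408$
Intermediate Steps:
$h{\left(j,N \right)} = - \frac{1}{7}$ ($h{\left(j,N \right)} = \frac{1}{-7} = - \frac{1}{7}$)
$Y = - \frac{1}{14} \approx -0.071429$
$156 \left(h{\left(5,3 \right)} - -7\right) Y = 156 \left(- \frac{1}{7} - -7\right) \left(- \frac{1}{14}\right) = 156 \left(- \frac{1}{7} + 7\right) \left(- \frac{1}{14}\right) = 156 \cdot \frac{48}{7} \left(- \frac{1}{14}\right) = \frac{7488}{7} \left(- \frac{1}{14}\right) = - \frac{3744}{49}$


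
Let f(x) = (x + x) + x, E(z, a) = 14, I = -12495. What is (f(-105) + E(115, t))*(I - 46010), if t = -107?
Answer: 17610005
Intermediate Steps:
f(x) = 3*x (f(x) = 2*x + x = 3*x)
(f(-105) + E(115, t))*(I - 46010) = (3*(-105) + 14)*(-12495 - 46010) = (-315 + 14)*(-58505) = -301*(-58505) = 17610005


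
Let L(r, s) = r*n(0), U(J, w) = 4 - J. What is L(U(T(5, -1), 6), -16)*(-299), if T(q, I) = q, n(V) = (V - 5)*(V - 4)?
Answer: 5980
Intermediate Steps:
n(V) = (-5 + V)*(-4 + V)
L(r, s) = 20*r (L(r, s) = r*(20 + 0² - 9*0) = r*(20 + 0 + 0) = r*20 = 20*r)
L(U(T(5, -1), 6), -16)*(-299) = (20*(4 - 1*5))*(-299) = (20*(4 - 5))*(-299) = (20*(-1))*(-299) = -20*(-299) = 5980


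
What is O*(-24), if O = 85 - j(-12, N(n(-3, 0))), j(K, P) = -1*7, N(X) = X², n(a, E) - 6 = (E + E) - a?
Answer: -2208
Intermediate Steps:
n(a, E) = 6 - a + 2*E (n(a, E) = 6 + ((E + E) - a) = 6 + (2*E - a) = 6 + (-a + 2*E) = 6 - a + 2*E)
j(K, P) = -7
O = 92 (O = 85 - 1*(-7) = 85 + 7 = 92)
O*(-24) = 92*(-24) = -2208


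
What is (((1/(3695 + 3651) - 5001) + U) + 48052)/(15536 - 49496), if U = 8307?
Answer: -125758623/83156720 ≈ -1.5123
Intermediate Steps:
(((1/(3695 + 3651) - 5001) + U) + 48052)/(15536 - 49496) = (((1/(3695 + 3651) - 5001) + 8307) + 48052)/(15536 - 49496) = (((1/7346 - 5001) + 8307) + 48052)/(-33960) = (((1/7346 - 5001) + 8307) + 48052)*(-1/33960) = ((-36737345/7346 + 8307) + 48052)*(-1/33960) = (24285877/7346 + 48052)*(-1/33960) = (377275869/7346)*(-1/33960) = -125758623/83156720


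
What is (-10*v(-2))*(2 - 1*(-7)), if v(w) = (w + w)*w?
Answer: -720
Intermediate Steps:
v(w) = 2*w² (v(w) = (2*w)*w = 2*w²)
(-10*v(-2))*(2 - 1*(-7)) = (-20*(-2)²)*(2 - 1*(-7)) = (-20*4)*(2 + 7) = -10*8*9 = -80*9 = -720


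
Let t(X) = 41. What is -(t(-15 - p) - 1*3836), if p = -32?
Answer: 3795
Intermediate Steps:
-(t(-15 - p) - 1*3836) = -(41 - 1*3836) = -(41 - 3836) = -1*(-3795) = 3795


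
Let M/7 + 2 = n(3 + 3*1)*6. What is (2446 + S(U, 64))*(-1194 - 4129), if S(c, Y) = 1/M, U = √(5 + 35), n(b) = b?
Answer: -3098779127/238 ≈ -1.3020e+7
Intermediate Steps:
M = 238 (M = -14 + 7*((3 + 3*1)*6) = -14 + 7*((3 + 3)*6) = -14 + 7*(6*6) = -14 + 7*36 = -14 + 252 = 238)
U = 2*√10 (U = √40 = 2*√10 ≈ 6.3246)
S(c, Y) = 1/238
(2446 + S(U, 64))*(-1194 - 4129) = (2446 + 1/238)*(-1194 - 4129) = (582149/238)*(-5323) = -3098779127/238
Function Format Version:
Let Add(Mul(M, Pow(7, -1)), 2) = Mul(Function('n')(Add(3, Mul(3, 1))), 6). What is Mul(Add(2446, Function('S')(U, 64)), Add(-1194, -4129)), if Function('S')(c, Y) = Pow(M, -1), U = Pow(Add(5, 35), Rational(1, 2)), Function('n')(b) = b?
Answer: Rational(-3098779127, 238) ≈ -1.3020e+7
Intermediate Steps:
M = 238 (M = Add(-14, Mul(7, Mul(Add(3, Mul(3, 1)), 6))) = Add(-14, Mul(7, Mul(Add(3, 3), 6))) = Add(-14, Mul(7, Mul(6, 6))) = Add(-14, Mul(7, 36)) = Add(-14, 252) = 238)
U = Mul(2, Pow(10, Rational(1, 2))) (U = Pow(40, Rational(1, 2)) = Mul(2, Pow(10, Rational(1, 2))) ≈ 6.3246)
Function('S')(c, Y) = Rational(1, 238) (Function('S')(c, Y) = Pow(238, -1) = Rational(1, 238))
Mul(Add(2446, Function('S')(U, 64)), Add(-1194, -4129)) = Mul(Add(2446, Rational(1, 238)), Add(-1194, -4129)) = Mul(Rational(582149, 238), -5323) = Rational(-3098779127, 238)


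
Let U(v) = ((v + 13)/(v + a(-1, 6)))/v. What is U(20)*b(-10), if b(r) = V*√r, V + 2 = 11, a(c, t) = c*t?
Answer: 297*I*√10/280 ≈ 3.3543*I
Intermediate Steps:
V = 9 (V = -2 + 11 = 9)
b(r) = 9*√r
U(v) = (13 + v)/(v*(-6 + v)) (U(v) = ((v + 13)/(v - 1*6))/v = ((13 + v)/(v - 6))/v = ((13 + v)/(-6 + v))/v = (13 + v)/(v*(-6 + v)))
U(20)*b(-10) = ((13 + 20)/(20*(-6 + 20)))*(9*√(-10)) = ((1/20)*33/14)*(9*(I*√10)) = ((1/20)*(1/14)*33)*(9*I*√10) = 33*(9*I*√10)/280 = 297*I*√10/280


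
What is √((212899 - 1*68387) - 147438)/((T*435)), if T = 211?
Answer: I*√2926/91785 ≈ 0.00058934*I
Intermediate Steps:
√((212899 - 1*68387) - 147438)/((T*435)) = √((212899 - 1*68387) - 147438)/((211*435)) = √((212899 - 68387) - 147438)/91785 = √(144512 - 147438)*(1/91785) = √(-2926)*(1/91785) = (I*√2926)*(1/91785) = I*√2926/91785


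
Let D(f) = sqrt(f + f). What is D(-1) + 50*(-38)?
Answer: -1900 + I*sqrt(2) ≈ -1900.0 + 1.4142*I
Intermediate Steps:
D(f) = sqrt(2)*sqrt(f) (D(f) = sqrt(2*f) = sqrt(2)*sqrt(f))
D(-1) + 50*(-38) = sqrt(2)*sqrt(-1) + 50*(-38) = sqrt(2)*I - 1900 = I*sqrt(2) - 1900 = -1900 + I*sqrt(2)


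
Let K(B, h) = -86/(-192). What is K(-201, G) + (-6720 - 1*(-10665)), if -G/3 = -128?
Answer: 378763/96 ≈ 3945.4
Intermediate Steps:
G = 384 (G = -3*(-128) = 384)
K(B, h) = 43/96 (K(B, h) = -86*(-1/192) = 43/96)
K(-201, G) + (-6720 - 1*(-10665)) = 43/96 + (-6720 - 1*(-10665)) = 43/96 + (-6720 + 10665) = 43/96 + 3945 = 378763/96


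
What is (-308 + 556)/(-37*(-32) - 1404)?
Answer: -62/55 ≈ -1.1273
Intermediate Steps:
(-308 + 556)/(-37*(-32) - 1404) = 248/(1184 - 1404) = 248/(-220) = 248*(-1/220) = -62/55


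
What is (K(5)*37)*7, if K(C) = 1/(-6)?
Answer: -259/6 ≈ -43.167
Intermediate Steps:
K(C) = -⅙
(K(5)*37)*7 = -⅙*37*7 = -37/6*7 = -259/6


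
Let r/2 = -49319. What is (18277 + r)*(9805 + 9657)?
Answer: -1563985782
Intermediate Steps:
r = -98638 (r = 2*(-49319) = -98638)
(18277 + r)*(9805 + 9657) = (18277 - 98638)*(9805 + 9657) = -80361*19462 = -1563985782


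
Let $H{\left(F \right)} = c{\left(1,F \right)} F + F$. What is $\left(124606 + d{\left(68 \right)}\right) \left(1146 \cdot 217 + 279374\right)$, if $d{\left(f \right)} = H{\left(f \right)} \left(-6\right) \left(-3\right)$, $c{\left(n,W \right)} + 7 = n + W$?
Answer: $106518400208$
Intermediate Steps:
$c{\left(n,W \right)} = -7 + W + n$ ($c{\left(n,W \right)} = -7 + \left(n + W\right) = -7 + \left(W + n\right) = -7 + W + n$)
$H{\left(F \right)} = F + F \left(-6 + F\right)$ ($H{\left(F \right)} = \left(-7 + F + 1\right) F + F = \left(-6 + F\right) F + F = F \left(-6 + F\right) + F = F + F \left(-6 + F\right)$)
$d{\left(f \right)} = 18 f \left(-5 + f\right)$ ($d{\left(f \right)} = f \left(-5 + f\right) \left(-6\right) \left(-3\right) = - 6 f \left(-5 + f\right) \left(-3\right) = 18 f \left(-5 + f\right)$)
$\left(124606 + d{\left(68 \right)}\right) \left(1146 \cdot 217 + 279374\right) = \left(124606 + 18 \cdot 68 \left(-5 + 68\right)\right) \left(1146 \cdot 217 + 279374\right) = \left(124606 + 18 \cdot 68 \cdot 63\right) \left(248682 + 279374\right) = \left(124606 + 77112\right) 528056 = 201718 \cdot 528056 = 106518400208$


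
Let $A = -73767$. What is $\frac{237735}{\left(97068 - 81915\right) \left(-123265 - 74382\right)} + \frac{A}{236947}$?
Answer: $- \frac{73661479248714}{236547743594159} \approx -0.3114$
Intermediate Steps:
$\frac{237735}{\left(97068 - 81915\right) \left(-123265 - 74382\right)} + \frac{A}{236947} = \frac{237735}{\left(97068 - 81915\right) \left(-123265 - 74382\right)} - \frac{73767}{236947} = \frac{237735}{15153 \left(-197647\right)} - \frac{73767}{236947} = \frac{237735}{-2994944991} - \frac{73767}{236947} = 237735 \left(- \frac{1}{2994944991}\right) - \frac{73767}{236947} = - \frac{79245}{998314997} - \frac{73767}{236947} = - \frac{73661479248714}{236547743594159}$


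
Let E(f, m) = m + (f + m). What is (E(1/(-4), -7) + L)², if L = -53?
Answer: 72361/16 ≈ 4522.6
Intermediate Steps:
E(f, m) = f + 2*m
(E(1/(-4), -7) + L)² = ((1/(-4) + 2*(-7)) - 53)² = ((-¼ - 14) - 53)² = (-57/4 - 53)² = (-269/4)² = 72361/16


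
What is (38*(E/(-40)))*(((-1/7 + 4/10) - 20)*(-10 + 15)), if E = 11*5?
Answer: 144419/28 ≈ 5157.8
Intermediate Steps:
E = 55
(38*(E/(-40)))*(((-1/7 + 4/10) - 20)*(-10 + 15)) = (38*(55/(-40)))*(((-1/7 + 4/10) - 20)*(-10 + 15)) = (38*(55*(-1/40)))*(((-1*1/7 + 4*(1/10)) - 20)*5) = (38*(-11/8))*(((-1/7 + 2/5) - 20)*5) = -209*(9/35 - 20)*5/4 = -(-144419)*5/140 = -209/4*(-691/7) = 144419/28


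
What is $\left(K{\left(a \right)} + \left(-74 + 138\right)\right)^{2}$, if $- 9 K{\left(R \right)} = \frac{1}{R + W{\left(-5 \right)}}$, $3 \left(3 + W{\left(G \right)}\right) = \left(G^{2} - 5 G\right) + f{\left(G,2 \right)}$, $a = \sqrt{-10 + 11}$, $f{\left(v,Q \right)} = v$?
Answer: $\frac{56055169}{13689} \approx 4094.9$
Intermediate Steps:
$a = 1$ ($a = \sqrt{1} = 1$)
$W{\left(G \right)} = -3 - \frac{4 G}{3} + \frac{G^{2}}{3}$ ($W{\left(G \right)} = -3 + \frac{\left(G^{2} - 5 G\right) + G}{3} = -3 + \frac{G^{2} - 4 G}{3} = -3 + \left(- \frac{4 G}{3} + \frac{G^{2}}{3}\right) = -3 - \frac{4 G}{3} + \frac{G^{2}}{3}$)
$K{\left(R \right)} = - \frac{1}{9 \left(12 + R\right)}$ ($K{\left(R \right)} = - \frac{1}{9 \left(R - \left(- \frac{11}{3} - \frac{25}{3}\right)\right)} = - \frac{1}{9 \left(R + \left(-3 + \frac{20}{3} + \frac{1}{3} \cdot 25\right)\right)} = - \frac{1}{9 \left(R + \left(-3 + \frac{20}{3} + \frac{25}{3}\right)\right)} = - \frac{1}{9 \left(R + 12\right)} = - \frac{1}{9 \left(12 + R\right)}$)
$\left(K{\left(a \right)} + \left(-74 + 138\right)\right)^{2} = \left(- \frac{1}{108 + 9 \cdot 1} + \left(-74 + 138\right)\right)^{2} = \left(- \frac{1}{108 + 9} + 64\right)^{2} = \left(- \frac{1}{117} + 64\right)^{2} = \left(\frac{7487}{117}\right)^{2} = \frac{56055169}{13689}$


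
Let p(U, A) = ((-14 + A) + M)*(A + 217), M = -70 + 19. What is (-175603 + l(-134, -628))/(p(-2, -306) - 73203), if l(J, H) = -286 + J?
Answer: 176023/40184 ≈ 4.3804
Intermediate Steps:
M = -51
p(U, A) = (-65 + A)*(217 + A) (p(U, A) = ((-14 + A) - 51)*(A + 217) = (-65 + A)*(217 + A))
(-175603 + l(-134, -628))/(p(-2, -306) - 73203) = (-175603 + (-286 - 134))/((-14105 + (-306)² + 152*(-306)) - 73203) = (-175603 - 420)/((-14105 + 93636 - 46512) - 73203) = -176023/(33019 - 73203) = -176023/(-40184) = -176023*(-1/40184) = 176023/40184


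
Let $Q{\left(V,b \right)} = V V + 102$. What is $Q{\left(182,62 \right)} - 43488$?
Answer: $-10262$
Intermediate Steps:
$Q{\left(V,b \right)} = 102 + V^{2}$ ($Q{\left(V,b \right)} = V^{2} + 102 = 102 + V^{2}$)
$Q{\left(182,62 \right)} - 43488 = \left(102 + 182^{2}\right) - 43488 = \left(102 + 33124\right) - 43488 = 33226 - 43488 = -10262$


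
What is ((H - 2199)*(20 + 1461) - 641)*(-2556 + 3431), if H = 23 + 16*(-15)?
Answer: -3131394875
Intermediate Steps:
H = -217 (H = 23 - 240 = -217)
((H - 2199)*(20 + 1461) - 641)*(-2556 + 3431) = ((-217 - 2199)*(20 + 1461) - 641)*(-2556 + 3431) = (-2416*1481 - 641)*875 = (-3578096 - 641)*875 = -3578737*875 = -3131394875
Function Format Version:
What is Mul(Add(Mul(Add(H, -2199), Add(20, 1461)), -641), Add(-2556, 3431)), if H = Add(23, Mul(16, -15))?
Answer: -3131394875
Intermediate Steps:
H = -217 (H = Add(23, -240) = -217)
Mul(Add(Mul(Add(H, -2199), Add(20, 1461)), -641), Add(-2556, 3431)) = Mul(Add(Mul(Add(-217, -2199), Add(20, 1461)), -641), Add(-2556, 3431)) = Mul(Add(Mul(-2416, 1481), -641), 875) = Mul(Add(-3578096, -641), 875) = Mul(-3578737, 875) = -3131394875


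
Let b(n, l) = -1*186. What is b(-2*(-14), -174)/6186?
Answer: -31/1031 ≈ -0.030068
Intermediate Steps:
b(n, l) = -186
b(-2*(-14), -174)/6186 = -186/6186 = -186*1/6186 = -31/1031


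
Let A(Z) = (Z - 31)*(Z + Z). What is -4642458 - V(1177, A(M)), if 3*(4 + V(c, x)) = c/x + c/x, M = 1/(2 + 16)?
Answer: -2585719762/557 ≈ -4.6422e+6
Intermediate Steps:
M = 1/18 ≈ 0.055556
A(Z) = 2*Z*(-31 + Z) (A(Z) = (-31 + Z)*(2*Z) = 2*Z*(-31 + Z))
V(c, x) = -4 + 2*c/(3*x) (V(c, x) = -4 + (c/x + c/x)/3 = -4 + (2*c/x)/3 = -4 + 2*c/(3*x))
-4642458 - V(1177, A(M)) = -4642458 - (-4 + (2/3)*1177/(2*(1/18)*(-31 + 1/18))) = -4642458 - (-4 + (2/3)*1177/(2*(1/18)*(-557/18))) = -4642458 - (-4 + (2/3)*1177/(-557/162)) = -4642458 - (-4 + (2/3)*1177*(-162/557)) = -4642458 - (-4 - 127116/557) = -4642458 - 1*(-129344/557) = -4642458 + 129344/557 = -2585719762/557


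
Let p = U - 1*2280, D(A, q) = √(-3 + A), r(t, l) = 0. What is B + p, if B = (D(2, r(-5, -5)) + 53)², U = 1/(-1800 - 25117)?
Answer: 14212175/26917 + 106*I ≈ 528.0 + 106.0*I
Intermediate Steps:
U = -1/26917 (U = 1/(-26917) = -1/26917 ≈ -3.7151e-5)
B = (53 + I)² (B = (√(-3 + 2) + 53)² = (√(-1) + 53)² = (I + 53)² = (53 + I)² ≈ 2808.0 + 106.0*I)
p = -61370761/26917 (p = -1/26917 - 1*2280 = -1/26917 - 2280 = -61370761/26917 ≈ -2280.0)
B + p = (53 + I)² - 61370761/26917 = -61370761/26917 + (53 + I)²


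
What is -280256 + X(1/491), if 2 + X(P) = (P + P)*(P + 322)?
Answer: -67564562692/241081 ≈ -2.8026e+5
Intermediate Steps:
X(P) = -2 + 2*P*(322 + P) (X(P) = -2 + (P + P)*(P + 322) = -2 + (2*P)*(322 + P) = -2 + 2*P*(322 + P))
-280256 + X(1/491) = -280256 + (-2 + 2*(1/491)**2 + 644/491) = -280256 + (-2 + 2*(1/491)**2 + 644*(1/491)) = -280256 + (-2 + 2*(1/241081) + 644/491) = -280256 + (-2 + 2/241081 + 644/491) = -280256 - 165956/241081 = -67564562692/241081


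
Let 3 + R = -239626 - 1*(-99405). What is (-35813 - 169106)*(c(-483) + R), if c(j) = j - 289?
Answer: 28892759324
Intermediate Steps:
c(j) = -289 + j
R = -140224 (R = -3 + (-239626 - 1*(-99405)) = -3 + (-239626 + 99405) = -3 - 140221 = -140224)
(-35813 - 169106)*(c(-483) + R) = (-35813 - 169106)*((-289 - 483) - 140224) = -204919*(-772 - 140224) = -204919*(-140996) = 28892759324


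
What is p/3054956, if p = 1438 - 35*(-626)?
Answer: 5837/763739 ≈ 0.0076427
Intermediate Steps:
p = 23348 (p = 1438 + 21910 = 23348)
p/3054956 = 23348/3054956 = 23348*(1/3054956) = 5837/763739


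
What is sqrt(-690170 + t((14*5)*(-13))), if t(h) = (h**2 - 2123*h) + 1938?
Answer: sqrt(2071798) ≈ 1439.4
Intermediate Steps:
t(h) = 1938 + h**2 - 2123*h
sqrt(-690170 + t((14*5)*(-13))) = sqrt(-690170 + (1938 + ((14*5)*(-13))**2 - 2123*14*5*(-13))) = sqrt(-690170 + (1938 + (70*(-13))**2 - 148610*(-13))) = sqrt(-690170 + (1938 + (-910)**2 - 2123*(-910))) = sqrt(-690170 + (1938 + 828100 + 1931930)) = sqrt(-690170 + 2761968) = sqrt(2071798)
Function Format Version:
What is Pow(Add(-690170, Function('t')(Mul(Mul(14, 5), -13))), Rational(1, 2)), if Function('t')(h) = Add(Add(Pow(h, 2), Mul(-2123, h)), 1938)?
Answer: Pow(2071798, Rational(1, 2)) ≈ 1439.4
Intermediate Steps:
Function('t')(h) = Add(1938, Pow(h, 2), Mul(-2123, h))
Pow(Add(-690170, Function('t')(Mul(Mul(14, 5), -13))), Rational(1, 2)) = Pow(Add(-690170, Add(1938, Pow(Mul(Mul(14, 5), -13), 2), Mul(-2123, Mul(Mul(14, 5), -13)))), Rational(1, 2)) = Pow(Add(-690170, Add(1938, Pow(Mul(70, -13), 2), Mul(-2123, Mul(70, -13)))), Rational(1, 2)) = Pow(Add(-690170, Add(1938, Pow(-910, 2), Mul(-2123, -910))), Rational(1, 2)) = Pow(Add(-690170, Add(1938, 828100, 1931930)), Rational(1, 2)) = Pow(Add(-690170, 2761968), Rational(1, 2)) = Pow(2071798, Rational(1, 2))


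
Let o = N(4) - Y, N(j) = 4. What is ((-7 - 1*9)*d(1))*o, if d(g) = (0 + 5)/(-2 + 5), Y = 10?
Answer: 160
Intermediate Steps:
d(g) = 5/3
o = -6 (o = 4 - 1*10 = 4 - 10 = -6)
((-7 - 1*9)*d(1))*o = ((-7 - 1*9)*(5/3))*(-6) = ((-7 - 9)*(5/3))*(-6) = -16*5/3*(-6) = -80/3*(-6) = 160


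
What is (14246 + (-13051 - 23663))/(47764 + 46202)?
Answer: -11234/46983 ≈ -0.23911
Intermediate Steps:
(14246 + (-13051 - 23663))/(47764 + 46202) = (14246 - 36714)/93966 = -22468*1/93966 = -11234/46983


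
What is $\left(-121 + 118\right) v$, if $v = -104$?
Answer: $312$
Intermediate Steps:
$\left(-121 + 118\right) v = \left(-121 + 118\right) \left(-104\right) = \left(-3\right) \left(-104\right) = 312$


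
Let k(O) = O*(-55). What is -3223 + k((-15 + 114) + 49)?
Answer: -11363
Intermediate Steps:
k(O) = -55*O
-3223 + k((-15 + 114) + 49) = -3223 - 55*((-15 + 114) + 49) = -3223 - 55*(99 + 49) = -3223 - 55*148 = -3223 - 8140 = -11363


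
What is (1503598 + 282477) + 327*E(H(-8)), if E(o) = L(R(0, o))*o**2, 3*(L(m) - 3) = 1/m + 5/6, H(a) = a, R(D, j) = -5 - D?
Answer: 27799157/15 ≈ 1.8533e+6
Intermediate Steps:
L(m) = 59/18 + 1/(3*m) (L(m) = 3 + (1/m + 5/6)/3 = 3 + (5/6 + 1/m)/3 = 3 + (5/18 + 1/(3*m)) = 59/18 + 1/(3*m))
E(o) = 289*o**2/90 (E(o) = ((6 + 59*(-5 - 1*0))/(18*(-5 - 1*0)))*o**2 = ((6 + 59*(-5 + 0))/(18*(-5 + 0)))*o**2 = ((1/18)*(6 + 59*(-5))/(-5))*o**2 = ((1/18)*(-1/5)*(6 - 295))*o**2 = ((1/18)*(-1/5)*(-289))*o**2 = 289*o**2/90)
(1503598 + 282477) + 327*E(H(-8)) = (1503598 + 282477) + 327*((289/90)*(-8)**2) = 1786075 + 327*((289/90)*64) = 1786075 + 327*(9248/45) = 1786075 + 1008032/15 = 27799157/15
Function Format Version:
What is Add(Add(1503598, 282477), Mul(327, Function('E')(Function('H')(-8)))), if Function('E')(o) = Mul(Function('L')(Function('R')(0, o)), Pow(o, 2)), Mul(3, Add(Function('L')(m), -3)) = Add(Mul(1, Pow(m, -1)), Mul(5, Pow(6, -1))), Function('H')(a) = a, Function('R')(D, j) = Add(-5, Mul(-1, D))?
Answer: Rational(27799157, 15) ≈ 1.8533e+6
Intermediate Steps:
Function('L')(m) = Add(Rational(59, 18), Mul(Rational(1, 3), Pow(m, -1))) (Function('L')(m) = Add(3, Mul(Rational(1, 3), Add(Mul(1, Pow(m, -1)), Mul(5, Pow(6, -1))))) = Add(3, Mul(Rational(1, 3), Add(Pow(m, -1), Mul(5, Rational(1, 6))))) = Add(3, Mul(Rational(1, 3), Add(Pow(m, -1), Rational(5, 6)))) = Add(3, Mul(Rational(1, 3), Add(Rational(5, 6), Pow(m, -1)))) = Add(3, Add(Rational(5, 18), Mul(Rational(1, 3), Pow(m, -1)))) = Add(Rational(59, 18), Mul(Rational(1, 3), Pow(m, -1))))
Function('E')(o) = Mul(Rational(289, 90), Pow(o, 2)) (Function('E')(o) = Mul(Mul(Rational(1, 18), Pow(Add(-5, Mul(-1, 0)), -1), Add(6, Mul(59, Add(-5, Mul(-1, 0))))), Pow(o, 2)) = Mul(Mul(Rational(1, 18), Pow(Add(-5, 0), -1), Add(6, Mul(59, Add(-5, 0)))), Pow(o, 2)) = Mul(Mul(Rational(1, 18), Pow(-5, -1), Add(6, Mul(59, -5))), Pow(o, 2)) = Mul(Mul(Rational(1, 18), Rational(-1, 5), Add(6, -295)), Pow(o, 2)) = Mul(Mul(Rational(1, 18), Rational(-1, 5), -289), Pow(o, 2)) = Mul(Rational(289, 90), Pow(o, 2)))
Add(Add(1503598, 282477), Mul(327, Function('E')(Function('H')(-8)))) = Add(Add(1503598, 282477), Mul(327, Mul(Rational(289, 90), Pow(-8, 2)))) = Add(1786075, Mul(327, Mul(Rational(289, 90), 64))) = Add(1786075, Mul(327, Rational(9248, 45))) = Add(1786075, Rational(1008032, 15)) = Rational(27799157, 15)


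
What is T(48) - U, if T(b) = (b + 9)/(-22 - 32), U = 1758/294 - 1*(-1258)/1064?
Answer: -275417/33516 ≈ -8.2175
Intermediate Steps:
U = 26671/3724 (U = 1758*(1/294) + 1258*(1/1064) = 293/49 + 629/532 = 26671/3724 ≈ 7.1619)
T(b) = -⅙ - b/54 (T(b) = (9 + b)/(-54) = (9 + b)*(-1/54) = -⅙ - b/54)
T(48) - U = (-⅙ - 1/54*48) - 1*26671/3724 = (-⅙ - 8/9) - 26671/3724 = -19/18 - 26671/3724 = -275417/33516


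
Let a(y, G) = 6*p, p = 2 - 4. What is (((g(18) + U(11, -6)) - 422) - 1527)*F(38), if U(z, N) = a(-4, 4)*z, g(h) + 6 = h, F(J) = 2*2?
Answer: -8276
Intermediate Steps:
F(J) = 4
p = -2
g(h) = -6 + h
a(y, G) = -12 (a(y, G) = 6*(-2) = -12)
U(z, N) = -12*z
(((g(18) + U(11, -6)) - 422) - 1527)*F(38) = ((((-6 + 18) - 12*11) - 422) - 1527)*4 = (((12 - 132) - 422) - 1527)*4 = ((-120 - 422) - 1527)*4 = (-542 - 1527)*4 = -2069*4 = -8276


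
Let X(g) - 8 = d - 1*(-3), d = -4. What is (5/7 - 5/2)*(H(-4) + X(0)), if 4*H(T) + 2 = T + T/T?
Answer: -575/56 ≈ -10.268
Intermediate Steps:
X(g) = 7 (X(g) = 8 + (-4 - 1*(-3)) = 8 + (-4 + 3) = 8 - 1 = 7)
H(T) = -¼ + T/4 (H(T) = -½ + (T + T/T)/4 = -½ + (T + 1)/4 = -½ + (1 + T)/4 = -½ + (¼ + T/4) = -¼ + T/4)
(5/7 - 5/2)*(H(-4) + X(0)) = (5/7 - 5/2)*((-¼ + (¼)*(-4)) + 7) = (5*(⅐) - 5*½)*((-¼ - 1) + 7) = (5/7 - 5/2)*(-5/4 + 7) = -25/14*23/4 = -575/56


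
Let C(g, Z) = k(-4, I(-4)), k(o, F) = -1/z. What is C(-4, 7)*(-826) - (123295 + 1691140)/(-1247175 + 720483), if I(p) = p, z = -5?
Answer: -425975417/2633460 ≈ -161.76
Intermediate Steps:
k(o, F) = ⅕ (k(o, F) = -1/(-5) = -1*(-⅕) = ⅕)
C(g, Z) = ⅕
C(-4, 7)*(-826) - (123295 + 1691140)/(-1247175 + 720483) = (⅕)*(-826) - (123295 + 1691140)/(-1247175 + 720483) = -826/5 - 1814435/(-526692) = -826/5 - 1814435*(-1)/526692 = -826/5 - 1*(-1814435/526692) = -826/5 + 1814435/526692 = -425975417/2633460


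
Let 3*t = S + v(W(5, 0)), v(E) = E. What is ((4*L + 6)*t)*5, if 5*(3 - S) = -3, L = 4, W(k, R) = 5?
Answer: 946/3 ≈ 315.33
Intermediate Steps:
S = 18/5 (S = 3 - ⅕*(-3) = 3 + ⅗ = 18/5 ≈ 3.6000)
t = 43/15 (t = (18/5 + 5)/3 = (⅓)*(43/5) = 43/15 ≈ 2.8667)
((4*L + 6)*t)*5 = ((4*4 + 6)*(43/15))*5 = ((16 + 6)*(43/15))*5 = (22*(43/15))*5 = (946/15)*5 = 946/3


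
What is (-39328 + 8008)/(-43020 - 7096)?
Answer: 7830/12529 ≈ 0.62495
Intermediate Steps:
(-39328 + 8008)/(-43020 - 7096) = -31320/(-50116) = -31320*(-1/50116) = 7830/12529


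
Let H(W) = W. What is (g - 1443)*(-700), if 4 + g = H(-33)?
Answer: 1036000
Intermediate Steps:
g = -37 (g = -4 - 33 = -37)
(g - 1443)*(-700) = (-37 - 1443)*(-700) = -1480*(-700) = 1036000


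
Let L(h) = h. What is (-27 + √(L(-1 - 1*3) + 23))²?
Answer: (27 - √19)² ≈ 512.62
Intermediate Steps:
(-27 + √(L(-1 - 1*3) + 23))² = (-27 + √((-1 - 1*3) + 23))² = (-27 + √((-1 - 3) + 23))² = (-27 + √(-4 + 23))² = (-27 + √19)²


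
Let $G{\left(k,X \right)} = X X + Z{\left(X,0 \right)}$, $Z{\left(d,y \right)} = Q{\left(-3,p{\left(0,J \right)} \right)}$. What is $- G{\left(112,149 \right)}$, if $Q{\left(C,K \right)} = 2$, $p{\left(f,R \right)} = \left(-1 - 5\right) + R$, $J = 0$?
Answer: $-22203$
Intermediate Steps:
$p{\left(f,R \right)} = -6 + R$
$Z{\left(d,y \right)} = 2$
$G{\left(k,X \right)} = 2 + X^{2}$ ($G{\left(k,X \right)} = X X + 2 = X^{2} + 2 = 2 + X^{2}$)
$- G{\left(112,149 \right)} = - (2 + 149^{2}) = - (2 + 22201) = \left(-1\right) 22203 = -22203$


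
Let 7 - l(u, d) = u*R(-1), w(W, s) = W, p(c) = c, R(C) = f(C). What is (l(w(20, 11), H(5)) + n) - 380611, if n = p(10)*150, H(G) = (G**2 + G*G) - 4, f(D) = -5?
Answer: -379004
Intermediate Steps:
R(C) = -5
H(G) = -4 + 2*G**2 (H(G) = (G**2 + G**2) - 4 = 2*G**2 - 4 = -4 + 2*G**2)
l(u, d) = 7 + 5*u (l(u, d) = 7 - u*(-5) = 7 - (-5)*u = 7 + 5*u)
n = 1500 (n = 10*150 = 1500)
(l(w(20, 11), H(5)) + n) - 380611 = ((7 + 5*20) + 1500) - 380611 = ((7 + 100) + 1500) - 380611 = (107 + 1500) - 380611 = 1607 - 380611 = -379004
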